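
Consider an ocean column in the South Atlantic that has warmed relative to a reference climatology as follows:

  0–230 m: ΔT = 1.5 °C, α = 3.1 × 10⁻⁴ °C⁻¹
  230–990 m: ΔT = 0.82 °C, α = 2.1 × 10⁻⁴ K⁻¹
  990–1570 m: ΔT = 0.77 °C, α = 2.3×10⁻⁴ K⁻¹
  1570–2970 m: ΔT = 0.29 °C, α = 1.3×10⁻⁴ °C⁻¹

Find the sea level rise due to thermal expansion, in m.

3.1×10⁻⁴ × 1.5 × 230 = 0.10695 m
Layer 2: 0.82 × 2.1×10⁻⁴ × 760 = 0.130872 m
0.77 × 2.3×10⁻⁴ × 580 = 0.102718 m
1570–2970 m: 1.3×10⁻⁴ × 1400 × 0.29 = 0.05278 m
Δh = 0.10695 + 0.130872 + 0.102718 + 0.05278 = 0.39332 m

Δh = 0.393 m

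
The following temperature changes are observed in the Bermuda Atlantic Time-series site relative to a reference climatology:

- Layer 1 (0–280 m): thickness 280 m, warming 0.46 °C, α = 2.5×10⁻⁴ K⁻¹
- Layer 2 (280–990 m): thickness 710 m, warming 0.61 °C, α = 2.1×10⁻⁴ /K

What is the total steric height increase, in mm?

Δh = 120 mm

0–280 m: 280 × 0.46 × 2.5×10⁻⁴ = 0.03220 m
280–990 m: 710 × 2.1×10⁻⁴ × 0.61 = 0.090951 m
Δh = 0.03220 + 0.090951 = 0.123151 m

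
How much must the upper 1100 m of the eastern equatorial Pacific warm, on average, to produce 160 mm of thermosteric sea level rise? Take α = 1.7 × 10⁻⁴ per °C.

ΔT = Δh/(αH) = 0.16 / (1.7×10⁻⁴ × 1100) ≈ 0.8556 °C

0.856 °C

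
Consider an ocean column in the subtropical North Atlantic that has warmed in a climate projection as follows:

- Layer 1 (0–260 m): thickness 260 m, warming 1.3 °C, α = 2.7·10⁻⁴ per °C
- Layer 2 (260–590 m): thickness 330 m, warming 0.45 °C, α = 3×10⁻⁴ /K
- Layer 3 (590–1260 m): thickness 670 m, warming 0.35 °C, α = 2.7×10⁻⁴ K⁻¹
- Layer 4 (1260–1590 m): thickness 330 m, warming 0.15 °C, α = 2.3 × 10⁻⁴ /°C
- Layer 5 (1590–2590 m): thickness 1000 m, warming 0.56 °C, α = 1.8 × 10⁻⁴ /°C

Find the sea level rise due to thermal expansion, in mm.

Δh ≈ 311 mm

Layer 1: 2.7×10⁻⁴ × 260 × 1.3 = 0.09126 m
330 × 3×10⁻⁴ × 0.45 = 0.04455 m
2.7×10⁻⁴ × 0.35 × 670 = 0.063315 m
Layer 4: 0.15 × 330 × 2.3×10⁻⁴ = 0.011385 m
1590–2590 m: 1000 × 0.56 × 1.8×10⁻⁴ = 0.10080 m
Δh = 0.09126 + 0.04455 + 0.063315 + 0.011385 + 0.10080 = 0.31131 m ≈ 311 mm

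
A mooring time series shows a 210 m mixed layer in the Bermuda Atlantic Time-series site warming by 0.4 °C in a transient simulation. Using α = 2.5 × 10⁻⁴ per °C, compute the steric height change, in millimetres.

21.0 mm

Δh = αΔT·H = 2.5×10⁻⁴ × 0.4 × 210 = 0.02100 m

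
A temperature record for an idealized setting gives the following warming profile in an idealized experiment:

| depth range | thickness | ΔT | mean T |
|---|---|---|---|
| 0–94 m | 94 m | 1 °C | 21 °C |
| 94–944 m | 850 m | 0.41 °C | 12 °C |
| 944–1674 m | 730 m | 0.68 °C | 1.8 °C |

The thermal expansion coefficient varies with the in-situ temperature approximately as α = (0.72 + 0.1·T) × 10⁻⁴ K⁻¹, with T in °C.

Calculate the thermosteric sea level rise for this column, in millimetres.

Layer 1: α = (0.72 + 0.1×21)×10⁻⁴ = 2.82×10⁻⁴ K⁻¹
Layer 2: α = (0.72 + 0.1×12)×10⁻⁴ = 1.92×10⁻⁴ K⁻¹
Layer 3: α = (0.72 + 0.1×1.8)×10⁻⁴ = 0.9×10⁻⁴ K⁻¹
0–94 m: 1 × 2.82×10⁻⁴ × 94 = 0.026508 m
94–944 m: 850 × 1.92×10⁻⁴ × 0.41 = 0.066912 m
944–1674 m: 0.9×10⁻⁴ × 730 × 0.68 = 0.044676 m
Δh = 0.026508 + 0.066912 + 0.044676 = 0.138096 m

Δh = 140 mm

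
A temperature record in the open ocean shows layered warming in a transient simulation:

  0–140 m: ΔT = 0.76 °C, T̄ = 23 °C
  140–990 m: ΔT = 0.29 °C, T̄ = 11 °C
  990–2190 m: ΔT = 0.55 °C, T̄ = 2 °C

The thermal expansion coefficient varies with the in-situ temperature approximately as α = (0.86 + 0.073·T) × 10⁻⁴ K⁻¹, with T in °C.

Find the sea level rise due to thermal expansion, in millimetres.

134 mm of thermosteric rise

Layer 1: α = (0.86 + 0.073×23)×10⁻⁴ = 2.539×10⁻⁴ K⁻¹
Layer 2: α = (0.86 + 0.073×11)×10⁻⁴ = 1.663×10⁻⁴ K⁻¹
Layer 3: α = (0.86 + 0.073×2)×10⁻⁴ = 1.006×10⁻⁴ K⁻¹
140 × 0.76 × 2.539×10⁻⁴ = 0.02701496 m
140–990 m: 1.663×10⁻⁴ × 850 × 0.29 = 0.04099295 m
1.006×10⁻⁴ × 0.55 × 1200 = 0.066396 m
Δh = 0.02701496 + 0.04099295 + 0.066396 = 0.13440391 m ≈ 134 mm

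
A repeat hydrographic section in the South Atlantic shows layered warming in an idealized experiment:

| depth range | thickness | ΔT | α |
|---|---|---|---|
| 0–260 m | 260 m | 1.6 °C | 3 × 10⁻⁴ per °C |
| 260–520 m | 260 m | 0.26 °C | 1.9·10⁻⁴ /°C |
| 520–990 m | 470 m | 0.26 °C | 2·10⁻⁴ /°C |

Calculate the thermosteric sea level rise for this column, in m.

Layer 1: 1.6 × 3×10⁻⁴ × 260 = 0.12480 m
0.26 × 260 × 1.9×10⁻⁴ = 0.012844 m
Layer 3: 470 × 2×10⁻⁴ × 0.26 = 0.02444 m
Δh = 0.12480 + 0.012844 + 0.02444 = 0.162084 m

Δh = 0.162 m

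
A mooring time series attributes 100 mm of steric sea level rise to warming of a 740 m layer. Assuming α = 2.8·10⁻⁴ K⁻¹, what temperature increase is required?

ΔT = Δh/(αH) = 0.1 / (2.8×10⁻⁴ × 740) ≈ 0.4826 K

about 0.483 K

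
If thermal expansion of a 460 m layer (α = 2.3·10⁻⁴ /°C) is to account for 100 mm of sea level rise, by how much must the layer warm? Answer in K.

ΔT ≈ 0.95 K

ΔT = Δh/(αH) = 0.1 / (2.3×10⁻⁴ × 460) ≈ 0.9452 K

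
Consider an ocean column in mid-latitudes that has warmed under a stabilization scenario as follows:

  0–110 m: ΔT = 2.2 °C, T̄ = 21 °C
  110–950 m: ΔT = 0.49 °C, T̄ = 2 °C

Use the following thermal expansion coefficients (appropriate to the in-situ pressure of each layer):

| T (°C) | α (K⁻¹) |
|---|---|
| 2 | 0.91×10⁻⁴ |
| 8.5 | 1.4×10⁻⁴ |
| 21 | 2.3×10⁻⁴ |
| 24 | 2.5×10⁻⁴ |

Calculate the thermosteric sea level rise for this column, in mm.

Δh = 93.1 mm

Layer 1 at 21 °C → α = 2.3×10⁻⁴ K⁻¹
Layer 2 at 2 °C → α = 0.91×10⁻⁴ K⁻¹
Layer 1: 2.3×10⁻⁴ × 110 × 2.2 = 0.05566 m
0.49 × 0.91×10⁻⁴ × 840 = 0.0374556 m
Δh = 0.05566 + 0.0374556 = 0.0931156 m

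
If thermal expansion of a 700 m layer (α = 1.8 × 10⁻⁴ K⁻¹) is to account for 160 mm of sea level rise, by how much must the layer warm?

ΔT = Δh/(αH) = 0.16 / (1.8×10⁻⁴ × 700) ≈ 1.270 K

ΔT ≈ 1.27 K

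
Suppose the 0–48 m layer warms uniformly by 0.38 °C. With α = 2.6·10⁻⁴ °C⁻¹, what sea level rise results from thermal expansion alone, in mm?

about 4.74 mm

Δh = αΔT·H = 2.6×10⁻⁴ × 0.38 × 48 = 0.0047424 m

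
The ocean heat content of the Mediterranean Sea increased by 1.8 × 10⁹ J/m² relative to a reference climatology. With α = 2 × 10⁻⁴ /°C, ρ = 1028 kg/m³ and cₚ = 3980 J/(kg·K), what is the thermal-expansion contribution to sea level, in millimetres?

about 88 mm

Δh = αQ/(ρcₚ) = 2×10⁻⁴ × 1.8×10⁹ / (1028 × 3980) ≈ 0.087989 m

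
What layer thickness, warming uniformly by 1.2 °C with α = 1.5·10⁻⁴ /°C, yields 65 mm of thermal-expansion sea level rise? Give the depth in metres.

H = Δh/(αΔT) = 0.065 / (1.5×10⁻⁴ × 1.2) ≈ 361.1 m

H ≈ 360 m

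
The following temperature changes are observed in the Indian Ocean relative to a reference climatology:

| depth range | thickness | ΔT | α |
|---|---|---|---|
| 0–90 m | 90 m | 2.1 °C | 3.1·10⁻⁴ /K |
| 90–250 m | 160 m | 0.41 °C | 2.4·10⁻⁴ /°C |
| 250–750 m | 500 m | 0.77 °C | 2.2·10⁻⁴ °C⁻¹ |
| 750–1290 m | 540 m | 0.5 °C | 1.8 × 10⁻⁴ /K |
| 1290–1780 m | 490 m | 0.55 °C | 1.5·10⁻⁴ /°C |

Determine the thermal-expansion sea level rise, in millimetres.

248 mm of thermosteric rise

3.1×10⁻⁴ × 2.1 × 90 = 0.05859 m
90–250 m: 0.41 × 2.4×10⁻⁴ × 160 = 0.015744 m
2.2×10⁻⁴ × 500 × 0.77 = 0.08470 m
750–1290 m: 0.5 × 1.8×10⁻⁴ × 540 = 0.04860 m
1.5×10⁻⁴ × 490 × 0.55 = 0.040425 m
Δh = 0.05859 + 0.015744 + 0.08470 + 0.04860 + 0.040425 = 0.248059 m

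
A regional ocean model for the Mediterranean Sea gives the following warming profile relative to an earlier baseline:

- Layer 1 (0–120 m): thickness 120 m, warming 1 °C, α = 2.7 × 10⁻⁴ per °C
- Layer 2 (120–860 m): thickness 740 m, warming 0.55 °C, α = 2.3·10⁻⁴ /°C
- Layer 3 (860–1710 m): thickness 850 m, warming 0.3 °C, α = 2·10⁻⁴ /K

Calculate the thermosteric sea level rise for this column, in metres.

about 0.177 m

1 × 2.7×10⁻⁴ × 120 = 0.03240 m
2.3×10⁻⁴ × 0.55 × 740 = 0.09361 m
860–1710 m: 0.3 × 850 × 2×10⁻⁴ = 0.05100 m
Δh = 0.03240 + 0.09361 + 0.05100 = 0.17701 m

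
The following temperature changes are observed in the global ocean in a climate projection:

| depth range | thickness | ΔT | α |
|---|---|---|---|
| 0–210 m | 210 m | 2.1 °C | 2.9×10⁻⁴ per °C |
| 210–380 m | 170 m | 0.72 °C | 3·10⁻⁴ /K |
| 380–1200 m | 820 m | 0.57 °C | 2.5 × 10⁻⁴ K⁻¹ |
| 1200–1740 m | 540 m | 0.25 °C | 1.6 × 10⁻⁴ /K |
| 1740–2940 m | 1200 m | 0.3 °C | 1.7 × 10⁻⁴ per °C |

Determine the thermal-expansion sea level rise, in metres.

about 0.36 m

2.9×10⁻⁴ × 210 × 2.1 = 0.12789 m
170 × 3×10⁻⁴ × 0.72 = 0.03672 m
Layer 3: 0.57 × 2.5×10⁻⁴ × 820 = 0.11685 m
1.6×10⁻⁴ × 540 × 0.25 = 0.02160 m
1740–2940 m: 1.7×10⁻⁴ × 0.3 × 1200 = 0.06120 m
Δh = 0.12789 + 0.03672 + 0.11685 + 0.02160 + 0.06120 = 0.36426 m ≈ 0.36 m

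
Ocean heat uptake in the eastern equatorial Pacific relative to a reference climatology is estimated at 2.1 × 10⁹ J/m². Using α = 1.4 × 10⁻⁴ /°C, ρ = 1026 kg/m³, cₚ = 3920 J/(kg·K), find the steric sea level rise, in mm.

Δh = 73 mm

Δh = αQ/(ρcₚ) = 1.4×10⁻⁴ × 2.1×10⁹ / (1026 × 3920) ≈ 0.073099 m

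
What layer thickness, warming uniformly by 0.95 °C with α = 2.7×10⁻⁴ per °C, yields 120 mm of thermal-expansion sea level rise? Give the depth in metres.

H = Δh/(αΔT) = 0.12 / (2.7×10⁻⁴ × 0.95) ≈ 467.8 m

468 m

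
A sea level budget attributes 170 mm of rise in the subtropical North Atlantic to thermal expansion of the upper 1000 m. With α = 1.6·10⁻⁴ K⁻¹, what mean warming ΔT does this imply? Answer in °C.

1.06 °C

ΔT = Δh/(αH) = 0.17 / (1.6×10⁻⁴ × 1000) ≈ 1.063 °C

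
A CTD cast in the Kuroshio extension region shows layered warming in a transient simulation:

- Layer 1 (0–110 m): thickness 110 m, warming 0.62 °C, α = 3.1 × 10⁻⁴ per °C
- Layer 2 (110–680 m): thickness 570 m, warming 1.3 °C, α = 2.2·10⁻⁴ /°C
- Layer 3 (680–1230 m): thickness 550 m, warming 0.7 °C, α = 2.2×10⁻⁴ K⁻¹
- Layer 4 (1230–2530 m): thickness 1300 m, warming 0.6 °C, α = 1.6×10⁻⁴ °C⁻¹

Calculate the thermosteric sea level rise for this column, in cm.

Layer 1: 0.62 × 110 × 3.1×10⁻⁴ = 0.021142 m
Layer 2: 570 × 2.2×10⁻⁴ × 1.3 = 0.16302 m
0.7 × 550 × 2.2×10⁻⁴ = 0.08470 m
1230–2530 m: 1300 × 0.6 × 1.6×10⁻⁴ = 0.12480 m
Δh = 0.021142 + 0.16302 + 0.08470 + 0.12480 = 0.393662 m

39 cm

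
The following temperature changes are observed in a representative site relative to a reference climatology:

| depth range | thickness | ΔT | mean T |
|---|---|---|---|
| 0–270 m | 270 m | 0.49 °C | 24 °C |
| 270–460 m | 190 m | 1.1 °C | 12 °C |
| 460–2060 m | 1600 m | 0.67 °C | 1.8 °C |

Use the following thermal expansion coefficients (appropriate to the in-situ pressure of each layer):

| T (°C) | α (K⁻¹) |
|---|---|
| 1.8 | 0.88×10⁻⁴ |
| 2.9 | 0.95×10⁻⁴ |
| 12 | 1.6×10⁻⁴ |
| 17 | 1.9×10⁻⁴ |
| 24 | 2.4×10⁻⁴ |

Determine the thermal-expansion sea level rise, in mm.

Δh ≈ 160 mm

Layer 1 at 24 °C → α = 2.4×10⁻⁴ K⁻¹
Layer 2 at 12 °C → α = 1.6×10⁻⁴ K⁻¹
Layer 3 at 1.8 °C → α = 0.88×10⁻⁴ K⁻¹
Layer 1: 2.4×10⁻⁴ × 270 × 0.49 = 0.031752 m
1.6×10⁻⁴ × 1.1 × 190 = 0.03344 m
460–2060 m: 0.67 × 0.88×10⁻⁴ × 1600 = 0.094336 m
Δh = 0.031752 + 0.03344 + 0.094336 = 0.159528 m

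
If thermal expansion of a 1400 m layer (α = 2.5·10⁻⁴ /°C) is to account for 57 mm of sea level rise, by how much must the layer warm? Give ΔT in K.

ΔT = Δh/(αH) = 0.057 / (2.5×10⁻⁴ × 1400) ≈ 0.1629 K

0.163 K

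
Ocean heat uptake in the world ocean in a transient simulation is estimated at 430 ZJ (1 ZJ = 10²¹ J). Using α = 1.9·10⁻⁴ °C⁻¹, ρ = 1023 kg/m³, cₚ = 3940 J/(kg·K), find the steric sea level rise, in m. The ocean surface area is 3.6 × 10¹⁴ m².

0.0563 m of thermosteric rise

Per unit area: Q = 430×10²¹ / (3.6×10¹⁴) ≈ 1.194×10⁹ J/m²
Δh = αQ/(ρcₚ) = 1.9×10⁻⁴ × 1.194×10⁹ / (1023 × 3940) ≈ 0.056284 m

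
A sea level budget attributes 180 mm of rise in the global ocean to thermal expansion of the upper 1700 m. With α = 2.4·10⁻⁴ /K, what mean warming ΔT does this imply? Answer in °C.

about 0.44 °C

ΔT = Δh/(αH) = 0.18 / (2.4×10⁻⁴ × 1700) ≈ 0.4412 °C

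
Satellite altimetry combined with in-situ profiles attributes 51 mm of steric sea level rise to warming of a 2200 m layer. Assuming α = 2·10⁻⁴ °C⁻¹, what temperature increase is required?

ΔT = Δh/(αH) = 0.051 / (2×10⁻⁴ × 2200) ≈ 0.1159 °C

ΔT ≈ 0.12 °C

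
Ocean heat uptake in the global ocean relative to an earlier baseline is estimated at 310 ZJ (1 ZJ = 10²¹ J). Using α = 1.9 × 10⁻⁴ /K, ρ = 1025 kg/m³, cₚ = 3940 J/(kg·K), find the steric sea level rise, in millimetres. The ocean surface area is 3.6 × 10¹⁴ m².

40.5 mm of thermosteric rise

Per unit area: Q = 310×10²¹ / (3.6×10¹⁴) ≈ 8.611×10⁸ J/m²
Δh = αQ/(ρcₚ) = 1.9×10⁻⁴ × 8.611×10⁸ / (1025 × 3940) ≈ 0.040512 m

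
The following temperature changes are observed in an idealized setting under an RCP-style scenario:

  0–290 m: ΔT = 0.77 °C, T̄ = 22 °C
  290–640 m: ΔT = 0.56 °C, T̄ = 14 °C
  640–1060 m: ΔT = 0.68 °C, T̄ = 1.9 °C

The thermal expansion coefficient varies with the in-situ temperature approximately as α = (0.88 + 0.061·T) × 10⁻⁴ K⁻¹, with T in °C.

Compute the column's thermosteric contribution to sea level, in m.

Δh ≈ 0.112 m

Layer 1: α = (0.88 + 0.061×22)×10⁻⁴ = 2.222×10⁻⁴ K⁻¹
Layer 2: α = (0.88 + 0.061×14)×10⁻⁴ = 1.734×10⁻⁴ K⁻¹
Layer 3: α = (0.88 + 0.061×1.9)×10⁻⁴ = 0.9959×10⁻⁴ K⁻¹
2.222×10⁻⁴ × 290 × 0.77 = 0.04961726 m
0.56 × 350 × 1.734×10⁻⁴ = 0.0339864 m
0.68 × 0.9959×10⁻⁴ × 420 = 0.028442904 m
Δh = 0.04961726 + 0.0339864 + 0.028442904 = 0.112046564 m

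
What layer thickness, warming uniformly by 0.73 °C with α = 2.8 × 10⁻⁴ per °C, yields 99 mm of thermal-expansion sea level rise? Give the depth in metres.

about 480 m

H = Δh/(αΔT) = 0.099 / (2.8×10⁻⁴ × 0.73) ≈ 484.3 m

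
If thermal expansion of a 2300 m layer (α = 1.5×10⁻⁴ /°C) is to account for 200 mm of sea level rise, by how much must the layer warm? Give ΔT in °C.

ΔT = Δh/(αH) = 0.2 / (1.5×10⁻⁴ × 2300) ≈ 0.5797 °C

0.580 °C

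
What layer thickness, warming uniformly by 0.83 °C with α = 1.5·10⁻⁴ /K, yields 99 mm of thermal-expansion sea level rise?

800 m

H = Δh/(αΔT) = 0.099 / (1.5×10⁻⁴ × 0.83) ≈ 795.2 m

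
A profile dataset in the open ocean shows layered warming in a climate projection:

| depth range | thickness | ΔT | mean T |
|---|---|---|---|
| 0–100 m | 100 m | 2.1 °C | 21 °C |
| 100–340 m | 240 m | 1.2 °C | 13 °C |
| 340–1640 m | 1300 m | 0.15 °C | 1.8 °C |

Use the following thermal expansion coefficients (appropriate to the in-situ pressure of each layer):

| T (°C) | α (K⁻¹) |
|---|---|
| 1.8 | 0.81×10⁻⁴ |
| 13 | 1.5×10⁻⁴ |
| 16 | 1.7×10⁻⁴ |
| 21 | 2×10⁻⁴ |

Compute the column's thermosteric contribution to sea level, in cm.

about 10.1 cm

Layer 1 at 21 °C → α = 2×10⁻⁴ K⁻¹
Layer 2 at 13 °C → α = 1.5×10⁻⁴ K⁻¹
Layer 3 at 1.8 °C → α = 0.81×10⁻⁴ K⁻¹
Layer 1: 2.1 × 2×10⁻⁴ × 100 = 0.04200 m
Layer 2: 1.2 × 1.5×10⁻⁴ × 240 = 0.04320 m
Layer 3: 1300 × 0.81×10⁻⁴ × 0.15 = 0.015795 m
Δh = 0.04200 + 0.04320 + 0.015795 = 0.100995 m ≈ 10.1 cm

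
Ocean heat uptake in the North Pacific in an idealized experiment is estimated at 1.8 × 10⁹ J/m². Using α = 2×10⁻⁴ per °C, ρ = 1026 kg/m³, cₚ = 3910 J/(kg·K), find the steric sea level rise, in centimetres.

Δh = αQ/(ρcₚ) = 2×10⁻⁴ × 1.8×10⁹ / (1026 × 3910) ≈ 0.089738 m

8.97 cm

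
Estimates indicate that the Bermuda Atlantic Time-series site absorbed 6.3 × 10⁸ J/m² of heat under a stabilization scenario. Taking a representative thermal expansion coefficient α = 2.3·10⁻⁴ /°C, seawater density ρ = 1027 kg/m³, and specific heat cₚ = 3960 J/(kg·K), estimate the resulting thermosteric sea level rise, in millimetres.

36 mm

Δh = αQ/(ρcₚ) = 2.3×10⁻⁴ × 6.3×10⁸ / (1027 × 3960) ≈ 0.035629 m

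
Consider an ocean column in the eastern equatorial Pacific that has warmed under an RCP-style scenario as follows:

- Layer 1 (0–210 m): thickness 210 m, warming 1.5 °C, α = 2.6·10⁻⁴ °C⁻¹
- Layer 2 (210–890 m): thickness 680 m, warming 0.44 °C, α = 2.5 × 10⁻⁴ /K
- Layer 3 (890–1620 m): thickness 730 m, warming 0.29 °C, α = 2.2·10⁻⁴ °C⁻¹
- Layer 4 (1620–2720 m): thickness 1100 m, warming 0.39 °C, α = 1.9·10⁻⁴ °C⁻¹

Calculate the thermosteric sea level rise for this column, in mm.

0–210 m: 2.6×10⁻⁴ × 1.5 × 210 = 0.08190 m
2.5×10⁻⁴ × 0.44 × 680 = 0.07480 m
890–1620 m: 730 × 2.2×10⁻⁴ × 0.29 = 0.046574 m
1.9×10⁻⁴ × 0.39 × 1100 = 0.08151 m
Δh = 0.08190 + 0.07480 + 0.046574 + 0.08151 = 0.284784 m

285 mm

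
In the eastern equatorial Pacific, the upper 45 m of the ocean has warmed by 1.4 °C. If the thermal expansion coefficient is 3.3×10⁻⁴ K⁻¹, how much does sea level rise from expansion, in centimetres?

2.1 cm of thermosteric rise

Δh = αΔT·H = 3.3×10⁻⁴ × 1.4 × 45 = 0.02079 m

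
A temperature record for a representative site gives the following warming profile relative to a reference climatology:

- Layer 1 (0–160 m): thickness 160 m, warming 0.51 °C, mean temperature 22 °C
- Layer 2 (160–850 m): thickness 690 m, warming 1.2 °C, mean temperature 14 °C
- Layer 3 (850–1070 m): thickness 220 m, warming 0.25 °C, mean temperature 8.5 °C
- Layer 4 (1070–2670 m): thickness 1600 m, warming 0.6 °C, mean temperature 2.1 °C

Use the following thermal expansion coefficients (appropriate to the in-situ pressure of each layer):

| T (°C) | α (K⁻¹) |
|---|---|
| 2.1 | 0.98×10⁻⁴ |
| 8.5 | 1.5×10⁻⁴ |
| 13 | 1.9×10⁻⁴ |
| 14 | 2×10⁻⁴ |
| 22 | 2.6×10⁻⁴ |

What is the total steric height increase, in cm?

29 cm

Layer 1 at 22 °C → α = 2.6×10⁻⁴ K⁻¹
Layer 2 at 14 °C → α = 2×10⁻⁴ K⁻¹
Layer 3 at 8.5 °C → α = 1.5×10⁻⁴ K⁻¹
Layer 4 at 2.1 °C → α = 0.98×10⁻⁴ K⁻¹
0–160 m: 0.51 × 160 × 2.6×10⁻⁴ = 0.021216 m
160–850 m: 2×10⁻⁴ × 1.2 × 690 = 0.16560 m
850–1070 m: 220 × 0.25 × 1.5×10⁻⁴ = 0.00825 m
1600 × 0.98×10⁻⁴ × 0.6 = 0.09408 m
Δh = 0.021216 + 0.16560 + 0.00825 + 0.09408 = 0.289146 m ≈ 29 cm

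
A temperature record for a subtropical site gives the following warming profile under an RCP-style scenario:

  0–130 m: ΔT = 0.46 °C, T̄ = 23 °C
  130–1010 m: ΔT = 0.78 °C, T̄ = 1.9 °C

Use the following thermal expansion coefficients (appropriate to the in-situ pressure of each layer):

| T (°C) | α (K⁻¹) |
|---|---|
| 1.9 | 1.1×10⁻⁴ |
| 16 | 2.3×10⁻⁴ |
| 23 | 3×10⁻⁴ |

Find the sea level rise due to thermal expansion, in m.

about 0.093 m

Layer 1 at 23 °C → α = 3×10⁻⁴ K⁻¹
Layer 2 at 1.9 °C → α = 1.1×10⁻⁴ K⁻¹
Layer 1: 0.46 × 3×10⁻⁴ × 130 = 0.01794 m
880 × 0.78 × 1.1×10⁻⁴ = 0.075504 m
Δh = 0.01794 + 0.075504 = 0.093444 m ≈ 0.093 m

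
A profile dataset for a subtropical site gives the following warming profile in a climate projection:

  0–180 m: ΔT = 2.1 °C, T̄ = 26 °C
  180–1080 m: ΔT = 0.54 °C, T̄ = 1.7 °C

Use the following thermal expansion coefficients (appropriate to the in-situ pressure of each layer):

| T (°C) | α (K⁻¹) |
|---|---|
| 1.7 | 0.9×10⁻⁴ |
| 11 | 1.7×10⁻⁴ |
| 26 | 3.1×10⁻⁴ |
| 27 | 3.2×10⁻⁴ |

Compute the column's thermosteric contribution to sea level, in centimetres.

Layer 1 at 26 °C → α = 3.1×10⁻⁴ K⁻¹
Layer 2 at 1.7 °C → α = 0.9×10⁻⁴ K⁻¹
0–180 m: 3.1×10⁻⁴ × 2.1 × 180 = 0.11718 m
180–1080 m: 0.9×10⁻⁴ × 0.54 × 900 = 0.04374 m
Δh = 0.11718 + 0.04374 = 0.16092 m

16.1 cm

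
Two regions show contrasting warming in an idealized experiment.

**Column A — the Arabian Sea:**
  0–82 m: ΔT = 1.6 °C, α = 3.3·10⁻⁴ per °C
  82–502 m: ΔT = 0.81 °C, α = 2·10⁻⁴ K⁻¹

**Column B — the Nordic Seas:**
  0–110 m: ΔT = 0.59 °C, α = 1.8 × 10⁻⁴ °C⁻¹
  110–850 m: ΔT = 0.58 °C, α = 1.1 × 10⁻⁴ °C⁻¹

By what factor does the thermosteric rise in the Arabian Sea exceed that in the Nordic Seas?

a factor of 1.89

A 3.3×10⁻⁴ × 82 × 1.6 = 0.043296 m
A 82–502 m: 420 × 2×10⁻⁴ × 0.81 = 0.06804 m
A total: 0.111336 m
B 1.8×10⁻⁴ × 0.59 × 110 = 0.011682 m
B Layer 2: 740 × 1.1×10⁻⁴ × 0.58 = 0.047212 m
B total: 0.058894 m
Ratio: 0.111336 / 0.058894 ≈ 1.890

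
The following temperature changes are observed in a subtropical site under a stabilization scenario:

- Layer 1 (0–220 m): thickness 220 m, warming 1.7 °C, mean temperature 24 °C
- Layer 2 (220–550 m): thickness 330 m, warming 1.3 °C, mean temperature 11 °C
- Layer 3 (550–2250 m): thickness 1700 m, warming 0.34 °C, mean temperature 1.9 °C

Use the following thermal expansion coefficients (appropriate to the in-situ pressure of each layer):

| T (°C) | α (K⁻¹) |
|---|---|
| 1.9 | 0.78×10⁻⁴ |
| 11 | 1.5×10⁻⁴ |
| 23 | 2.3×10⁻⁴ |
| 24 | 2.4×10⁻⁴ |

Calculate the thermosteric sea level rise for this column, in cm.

Layer 1 at 24 °C → α = 2.4×10⁻⁴ K⁻¹
Layer 2 at 11 °C → α = 1.5×10⁻⁴ K⁻¹
Layer 3 at 1.9 °C → α = 0.78×10⁻⁴ K⁻¹
2.4×10⁻⁴ × 220 × 1.7 = 0.08976 m
Layer 2: 1.3 × 330 × 1.5×10⁻⁴ = 0.06435 m
Layer 3: 0.78×10⁻⁴ × 0.34 × 1700 = 0.045084 m
Δh = 0.08976 + 0.06435 + 0.045084 = 0.199194 m ≈ 20 cm

20 cm of thermosteric rise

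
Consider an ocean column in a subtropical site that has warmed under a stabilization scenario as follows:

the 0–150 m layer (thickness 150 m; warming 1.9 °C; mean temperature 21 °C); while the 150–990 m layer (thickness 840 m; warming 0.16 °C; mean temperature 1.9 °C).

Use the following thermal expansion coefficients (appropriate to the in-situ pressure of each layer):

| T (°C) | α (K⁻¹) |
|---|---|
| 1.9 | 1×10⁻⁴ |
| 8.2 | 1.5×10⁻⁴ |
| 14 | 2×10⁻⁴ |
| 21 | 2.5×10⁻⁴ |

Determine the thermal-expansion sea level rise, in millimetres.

about 85 mm

Layer 1 at 21 °C → α = 2.5×10⁻⁴ K⁻¹
Layer 2 at 1.9 °C → α = 1×10⁻⁴ K⁻¹
1.9 × 150 × 2.5×10⁻⁴ = 0.07125 m
Layer 2: 0.16 × 840 × 1×10⁻⁴ = 0.01344 m
Δh = 0.07125 + 0.01344 = 0.08469 m ≈ 85 mm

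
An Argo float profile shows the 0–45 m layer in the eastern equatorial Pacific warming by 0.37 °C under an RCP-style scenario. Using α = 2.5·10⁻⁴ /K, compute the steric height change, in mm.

Δh = αΔT·H = 2.5×10⁻⁴ × 0.37 × 45 = 0.0041625 m

Δh = 4.16 mm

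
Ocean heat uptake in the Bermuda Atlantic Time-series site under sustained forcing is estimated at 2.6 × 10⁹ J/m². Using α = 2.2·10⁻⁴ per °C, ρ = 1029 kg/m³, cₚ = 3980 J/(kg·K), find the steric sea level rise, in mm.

Δh = αQ/(ρcₚ) = 2.2×10⁻⁴ × 2.6×10⁹ / (1029 × 3980) ≈ 0.13967 m

140 mm of thermosteric rise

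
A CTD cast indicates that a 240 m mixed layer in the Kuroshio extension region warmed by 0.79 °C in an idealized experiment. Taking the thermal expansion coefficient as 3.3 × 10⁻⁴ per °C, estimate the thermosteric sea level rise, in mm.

Δh = 62.6 mm

Δh = αΔT·H = 3.3×10⁻⁴ × 0.79 × 240 = 0.062568 m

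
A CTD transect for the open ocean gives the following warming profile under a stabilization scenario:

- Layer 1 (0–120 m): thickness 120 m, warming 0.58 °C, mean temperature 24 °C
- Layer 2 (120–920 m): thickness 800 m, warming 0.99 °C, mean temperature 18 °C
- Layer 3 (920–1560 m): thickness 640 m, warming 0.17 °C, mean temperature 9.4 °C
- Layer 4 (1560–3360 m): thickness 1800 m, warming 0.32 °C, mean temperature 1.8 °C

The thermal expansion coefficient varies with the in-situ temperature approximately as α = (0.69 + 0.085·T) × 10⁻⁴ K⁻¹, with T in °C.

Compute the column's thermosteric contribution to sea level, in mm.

260 mm

Layer 1: α = (0.69 + 0.085×24)×10⁻⁴ = 2.73×10⁻⁴ K⁻¹
Layer 2: α = (0.69 + 0.085×18)×10⁻⁴ = 2.22×10⁻⁴ K⁻¹
Layer 3: α = (0.69 + 0.085×9.4)×10⁻⁴ = 1.489×10⁻⁴ K⁻¹
Layer 4: α = (0.69 + 0.085×1.8)×10⁻⁴ = 0.843×10⁻⁴ K⁻¹
2.73×10⁻⁴ × 120 × 0.58 = 0.0190008 m
0.99 × 2.22×10⁻⁴ × 800 = 0.175824 m
Layer 3: 0.17 × 1.489×10⁻⁴ × 640 = 0.01620032 m
0.843×10⁻⁴ × 0.32 × 1800 = 0.0485568 m
Δh = 0.0190008 + 0.175824 + 0.01620032 + 0.0485568 = 0.25958192 m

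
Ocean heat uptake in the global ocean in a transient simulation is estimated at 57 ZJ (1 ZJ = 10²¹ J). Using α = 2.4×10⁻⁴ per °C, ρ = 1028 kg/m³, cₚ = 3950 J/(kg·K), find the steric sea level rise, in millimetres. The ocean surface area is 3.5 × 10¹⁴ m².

Δh ≈ 9.6 mm

Per unit area: Q = 57×10²¹ / (3.5×10¹⁴) ≈ 1.629×10⁸ J/m²
Δh = αQ/(ρcₚ) = 2.4×10⁻⁴ × 1.629×10⁸ / (1028 × 3950) ≈ 0.0096281 m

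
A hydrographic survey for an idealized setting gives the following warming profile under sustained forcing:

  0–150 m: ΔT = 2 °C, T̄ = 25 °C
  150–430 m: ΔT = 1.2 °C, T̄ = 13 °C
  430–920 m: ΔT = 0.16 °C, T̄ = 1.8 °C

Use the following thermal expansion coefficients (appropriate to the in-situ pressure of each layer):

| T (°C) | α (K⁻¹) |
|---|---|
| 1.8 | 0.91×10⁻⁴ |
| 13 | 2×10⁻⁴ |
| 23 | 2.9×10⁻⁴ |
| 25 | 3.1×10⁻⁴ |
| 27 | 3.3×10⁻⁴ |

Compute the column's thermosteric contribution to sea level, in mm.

Layer 1 at 25 °C → α = 3.1×10⁻⁴ K⁻¹
Layer 2 at 13 °C → α = 2×10⁻⁴ K⁻¹
Layer 3 at 1.8 °C → α = 0.91×10⁻⁴ K⁻¹
0–150 m: 2 × 3.1×10⁻⁴ × 150 = 0.09300 m
Layer 2: 1.2 × 2×10⁻⁴ × 280 = 0.06720 m
Layer 3: 0.16 × 490 × 0.91×10⁻⁴ = 0.0071344 m
Δh = 0.09300 + 0.06720 + 0.0071344 = 0.1673344 m ≈ 170 mm

170 mm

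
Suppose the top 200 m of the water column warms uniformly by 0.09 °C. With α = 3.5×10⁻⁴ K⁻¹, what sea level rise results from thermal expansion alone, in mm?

Δh = αΔT·H = 3.5×10⁻⁴ × 0.09 × 200 = 0.00630 m

6.30 mm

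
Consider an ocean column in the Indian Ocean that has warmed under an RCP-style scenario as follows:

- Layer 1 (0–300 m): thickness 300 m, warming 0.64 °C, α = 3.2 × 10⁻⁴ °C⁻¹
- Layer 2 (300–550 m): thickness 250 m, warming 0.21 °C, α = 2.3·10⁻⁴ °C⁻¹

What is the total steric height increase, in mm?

74 mm of thermosteric rise

3.2×10⁻⁴ × 300 × 0.64 = 0.06144 m
300–550 m: 0.21 × 250 × 2.3×10⁻⁴ = 0.012075 m
Δh = 0.06144 + 0.012075 = 0.073515 m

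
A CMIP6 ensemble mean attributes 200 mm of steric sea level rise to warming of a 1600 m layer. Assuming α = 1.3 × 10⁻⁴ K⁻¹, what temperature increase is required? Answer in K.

ΔT = Δh/(αH) = 0.2 / (1.3×10⁻⁴ × 1600) ≈ 0.9615 K

about 0.96 K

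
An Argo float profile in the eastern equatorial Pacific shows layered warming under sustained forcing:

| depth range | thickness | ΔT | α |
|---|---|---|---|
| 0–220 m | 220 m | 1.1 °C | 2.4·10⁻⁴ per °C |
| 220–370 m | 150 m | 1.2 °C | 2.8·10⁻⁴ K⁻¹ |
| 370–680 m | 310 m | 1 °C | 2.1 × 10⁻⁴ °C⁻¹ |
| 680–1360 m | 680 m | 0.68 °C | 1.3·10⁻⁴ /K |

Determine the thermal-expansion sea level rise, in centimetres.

23 cm

Layer 1: 2.4×10⁻⁴ × 1.1 × 220 = 0.05808 m
150 × 2.8×10⁻⁴ × 1.2 = 0.05040 m
310 × 1 × 2.1×10⁻⁴ = 0.06510 m
680–1360 m: 0.68 × 1.3×10⁻⁴ × 680 = 0.060112 m
Δh = 0.05808 + 0.05040 + 0.06510 + 0.060112 = 0.233692 m ≈ 23 cm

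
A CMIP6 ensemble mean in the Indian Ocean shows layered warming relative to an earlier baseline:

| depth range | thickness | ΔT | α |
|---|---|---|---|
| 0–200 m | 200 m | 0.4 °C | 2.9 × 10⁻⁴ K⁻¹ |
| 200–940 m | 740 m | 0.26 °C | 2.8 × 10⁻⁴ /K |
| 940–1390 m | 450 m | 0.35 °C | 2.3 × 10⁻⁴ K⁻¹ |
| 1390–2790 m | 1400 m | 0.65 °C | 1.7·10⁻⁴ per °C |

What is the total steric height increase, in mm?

Δh ≈ 268 mm

0–200 m: 200 × 0.4 × 2.9×10⁻⁴ = 0.02320 m
200–940 m: 0.26 × 2.8×10⁻⁴ × 740 = 0.053872 m
Layer 3: 450 × 2.3×10⁻⁴ × 0.35 = 0.036225 m
1390–2790 m: 0.65 × 1.7×10⁻⁴ × 1400 = 0.15470 m
Δh = 0.02320 + 0.053872 + 0.036225 + 0.15470 = 0.267997 m ≈ 268 mm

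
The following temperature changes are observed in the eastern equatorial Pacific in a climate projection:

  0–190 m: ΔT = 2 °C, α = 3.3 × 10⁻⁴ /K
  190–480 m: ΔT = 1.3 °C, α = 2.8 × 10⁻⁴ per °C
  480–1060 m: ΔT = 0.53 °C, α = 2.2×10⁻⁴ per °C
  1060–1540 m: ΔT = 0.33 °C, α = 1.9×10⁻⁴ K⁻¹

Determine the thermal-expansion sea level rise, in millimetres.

329 mm

2 × 3.3×10⁻⁴ × 190 = 0.12540 m
190–480 m: 2.8×10⁻⁴ × 1.3 × 290 = 0.10556 m
2.2×10⁻⁴ × 580 × 0.53 = 0.067628 m
1060–1540 m: 0.33 × 480 × 1.9×10⁻⁴ = 0.030096 m
Δh = 0.12540 + 0.10556 + 0.067628 + 0.030096 = 0.328684 m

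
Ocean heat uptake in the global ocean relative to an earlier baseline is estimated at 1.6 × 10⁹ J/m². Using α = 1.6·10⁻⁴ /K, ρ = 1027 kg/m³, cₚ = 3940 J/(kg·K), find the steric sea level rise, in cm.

Δh = 6.33 cm

Δh = αQ/(ρcₚ) = 1.6×10⁻⁴ × 1.6×10⁹ / (1027 × 3940) ≈ 0.063266 m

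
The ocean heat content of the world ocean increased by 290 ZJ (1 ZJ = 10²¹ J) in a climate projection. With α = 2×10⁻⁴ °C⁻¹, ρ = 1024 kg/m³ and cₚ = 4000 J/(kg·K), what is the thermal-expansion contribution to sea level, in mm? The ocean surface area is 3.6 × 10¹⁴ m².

Per unit area: Q = 290×10²¹ / (3.6×10¹⁴) ≈ 8.056×10⁸ J/m²
Δh = αQ/(ρcₚ) = 2×10⁻⁴ × 8.056×10⁸ / (1024 × 4000) ≈ 0.039336 m

Δh = 39.3 mm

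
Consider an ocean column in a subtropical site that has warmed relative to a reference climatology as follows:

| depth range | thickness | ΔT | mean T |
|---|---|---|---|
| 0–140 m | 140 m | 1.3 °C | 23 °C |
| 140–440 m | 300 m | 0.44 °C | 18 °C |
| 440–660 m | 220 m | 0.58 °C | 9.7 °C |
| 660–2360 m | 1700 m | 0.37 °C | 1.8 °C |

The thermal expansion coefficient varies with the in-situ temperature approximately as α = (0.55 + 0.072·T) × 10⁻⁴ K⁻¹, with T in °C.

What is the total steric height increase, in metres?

Layer 1: α = (0.55 + 0.072×23)×10⁻⁴ = 2.206×10⁻⁴ K⁻¹
Layer 2: α = (0.55 + 0.072×18)×10⁻⁴ = 1.846×10⁻⁴ K⁻¹
Layer 3: α = (0.55 + 0.072×9.7)×10⁻⁴ = 1.2484×10⁻⁴ K⁻¹
Layer 4: α = (0.55 + 0.072×1.8)×10⁻⁴ = 0.6796×10⁻⁴ K⁻¹
Layer 1: 2.206×10⁻⁴ × 140 × 1.3 = 0.0401492 m
140–440 m: 1.846×10⁻⁴ × 0.44 × 300 = 0.0243672 m
220 × 0.58 × 1.2484×10⁻⁴ = 0.015929584 m
0.37 × 0.6796×10⁻⁴ × 1700 = 0.04274684 m
Δh = 0.0401492 + 0.0243672 + 0.015929584 + 0.04274684 = 0.123192824 m

Δh = 0.12 m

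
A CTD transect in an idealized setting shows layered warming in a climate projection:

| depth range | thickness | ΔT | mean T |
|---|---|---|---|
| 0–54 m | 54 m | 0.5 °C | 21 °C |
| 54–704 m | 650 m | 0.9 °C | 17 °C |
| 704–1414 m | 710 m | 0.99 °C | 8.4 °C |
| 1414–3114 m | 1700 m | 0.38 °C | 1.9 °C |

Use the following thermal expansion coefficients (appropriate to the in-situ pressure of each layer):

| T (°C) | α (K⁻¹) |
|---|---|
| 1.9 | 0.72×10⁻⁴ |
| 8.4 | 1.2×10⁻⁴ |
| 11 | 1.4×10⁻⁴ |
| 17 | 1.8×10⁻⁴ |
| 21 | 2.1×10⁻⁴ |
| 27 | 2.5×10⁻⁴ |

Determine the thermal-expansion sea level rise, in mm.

Layer 1 at 21 °C → α = 2.1×10⁻⁴ K⁻¹
Layer 2 at 17 °C → α = 1.8×10⁻⁴ K⁻¹
Layer 3 at 8.4 °C → α = 1.2×10⁻⁴ K⁻¹
Layer 4 at 1.9 °C → α = 0.72×10⁻⁴ K⁻¹
2.1×10⁻⁴ × 54 × 0.5 = 0.00567 m
Layer 2: 650 × 1.8×10⁻⁴ × 0.9 = 0.10530 m
Layer 3: 0.99 × 710 × 1.2×10⁻⁴ = 0.084348 m
0.72×10⁻⁴ × 1700 × 0.38 = 0.046512 m
Δh = 0.00567 + 0.10530 + 0.084348 + 0.046512 = 0.24183 m ≈ 242 mm

Δh = 242 mm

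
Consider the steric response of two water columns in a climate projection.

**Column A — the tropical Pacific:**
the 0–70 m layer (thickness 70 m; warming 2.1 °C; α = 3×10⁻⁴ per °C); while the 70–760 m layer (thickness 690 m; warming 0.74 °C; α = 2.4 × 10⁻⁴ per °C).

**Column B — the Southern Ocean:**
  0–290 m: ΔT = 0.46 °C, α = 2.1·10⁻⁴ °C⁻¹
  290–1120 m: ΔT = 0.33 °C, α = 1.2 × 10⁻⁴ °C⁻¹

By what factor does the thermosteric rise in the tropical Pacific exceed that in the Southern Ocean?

A Layer 1: 3×10⁻⁴ × 70 × 2.1 = 0.04410 m
A 0.74 × 690 × 2.4×10⁻⁴ = 0.122544 m
A total: 0.166644 m
B Layer 1: 0.46 × 290 × 2.1×10⁻⁴ = 0.028014 m
B 0.33 × 1.2×10⁻⁴ × 830 = 0.032868 m
B total: 0.060882 m
Ratio: 0.166644 / 0.060882 ≈ 2.737

≈ 2.74×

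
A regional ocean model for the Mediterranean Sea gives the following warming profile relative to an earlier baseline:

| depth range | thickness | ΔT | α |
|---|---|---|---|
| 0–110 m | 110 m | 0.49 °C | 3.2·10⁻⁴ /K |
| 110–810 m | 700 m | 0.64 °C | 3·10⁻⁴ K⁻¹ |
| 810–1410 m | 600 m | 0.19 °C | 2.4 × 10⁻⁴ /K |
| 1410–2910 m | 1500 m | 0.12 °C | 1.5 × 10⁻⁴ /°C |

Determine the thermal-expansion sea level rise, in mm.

Layer 1: 3.2×10⁻⁴ × 110 × 0.49 = 0.017248 m
110–810 m: 0.64 × 700 × 3×10⁻⁴ = 0.13440 m
810–1410 m: 0.19 × 2.4×10⁻⁴ × 600 = 0.02736 m
Layer 4: 0.12 × 1500 × 1.5×10⁻⁴ = 0.02700 m
Δh = 0.017248 + 0.13440 + 0.02736 + 0.02700 = 0.206008 m

Δh = 206 mm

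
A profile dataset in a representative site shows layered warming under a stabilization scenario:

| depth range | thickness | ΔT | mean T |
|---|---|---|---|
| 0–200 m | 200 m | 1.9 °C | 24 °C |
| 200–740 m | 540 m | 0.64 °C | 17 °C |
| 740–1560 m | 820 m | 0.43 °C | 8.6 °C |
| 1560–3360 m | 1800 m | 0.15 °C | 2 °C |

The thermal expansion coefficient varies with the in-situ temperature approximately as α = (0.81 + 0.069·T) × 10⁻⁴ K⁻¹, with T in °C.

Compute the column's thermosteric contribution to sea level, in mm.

Layer 1: α = (0.81 + 0.069×24)×10⁻⁴ = 2.466×10⁻⁴ K⁻¹
Layer 2: α = (0.81 + 0.069×17)×10⁻⁴ = 1.983×10⁻⁴ K⁻¹
Layer 3: α = (0.81 + 0.069×8.6)×10⁻⁴ = 1.4034×10⁻⁴ K⁻¹
Layer 4: α = (0.81 + 0.069×2)×10⁻⁴ = 0.948×10⁻⁴ K⁻¹
Layer 1: 200 × 1.9 × 2.466×10⁻⁴ = 0.093708 m
Layer 2: 1.983×10⁻⁴ × 540 × 0.64 = 0.06853248 m
740–1560 m: 820 × 0.43 × 1.4034×10⁻⁴ = 0.049483884 m
1560–3360 m: 0.15 × 1800 × 0.948×10⁻⁴ = 0.025596 m
Δh = 0.093708 + 0.06853248 + 0.049483884 + 0.025596 = 0.237320364 m ≈ 240 mm

Δh ≈ 240 mm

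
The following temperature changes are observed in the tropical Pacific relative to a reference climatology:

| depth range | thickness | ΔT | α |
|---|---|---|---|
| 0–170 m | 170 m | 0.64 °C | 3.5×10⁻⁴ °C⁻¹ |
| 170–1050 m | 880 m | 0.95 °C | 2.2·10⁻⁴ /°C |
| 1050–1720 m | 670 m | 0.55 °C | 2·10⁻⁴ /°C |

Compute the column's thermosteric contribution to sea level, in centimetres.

30 cm of thermosteric rise

170 × 3.5×10⁻⁴ × 0.64 = 0.03808 m
170–1050 m: 2.2×10⁻⁴ × 880 × 0.95 = 0.18392 m
Layer 3: 670 × 0.55 × 2×10⁻⁴ = 0.07370 m
Δh = 0.03808 + 0.18392 + 0.07370 = 0.29570 m ≈ 30 cm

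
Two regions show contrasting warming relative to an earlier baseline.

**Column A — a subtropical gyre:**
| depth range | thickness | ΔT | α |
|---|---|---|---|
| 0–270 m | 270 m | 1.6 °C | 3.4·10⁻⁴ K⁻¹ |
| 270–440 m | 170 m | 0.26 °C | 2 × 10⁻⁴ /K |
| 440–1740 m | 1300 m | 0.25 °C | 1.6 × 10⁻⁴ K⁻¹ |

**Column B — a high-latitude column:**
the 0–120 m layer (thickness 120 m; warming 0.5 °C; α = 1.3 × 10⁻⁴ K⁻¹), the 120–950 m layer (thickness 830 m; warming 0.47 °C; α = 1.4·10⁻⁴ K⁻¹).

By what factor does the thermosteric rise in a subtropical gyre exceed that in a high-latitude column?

A 0–270 m: 1.6 × 270 × 3.4×10⁻⁴ = 0.14688 m
A 270–440 m: 0.26 × 2×10⁻⁴ × 170 = 0.00884 m
A 440–1740 m: 0.25 × 1.6×10⁻⁴ × 1300 = 0.05200 m
A total: 0.20772 m
B 0–120 m: 0.5 × 1.3×10⁻⁴ × 120 = 0.00780 m
B 120–950 m: 1.4×10⁻⁴ × 830 × 0.47 = 0.054614 m
B total: 0.062414 m
Ratio: 0.20772 / 0.062414 ≈ 3.328

3.33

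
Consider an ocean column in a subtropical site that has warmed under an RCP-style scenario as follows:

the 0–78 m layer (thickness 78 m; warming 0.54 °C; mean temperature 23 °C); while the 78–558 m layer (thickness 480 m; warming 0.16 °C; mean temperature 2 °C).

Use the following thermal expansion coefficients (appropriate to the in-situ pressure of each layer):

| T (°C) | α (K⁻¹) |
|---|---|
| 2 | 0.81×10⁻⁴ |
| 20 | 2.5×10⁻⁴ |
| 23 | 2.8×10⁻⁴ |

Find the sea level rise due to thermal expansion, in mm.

Δh ≈ 18.0 mm

Layer 1 at 23 °C → α = 2.8×10⁻⁴ K⁻¹
Layer 2 at 2 °C → α = 0.81×10⁻⁴ K⁻¹
2.8×10⁻⁴ × 0.54 × 78 = 0.0117936 m
Layer 2: 480 × 0.16 × 0.81×10⁻⁴ = 0.0062208 m
Δh = 0.0117936 + 0.0062208 = 0.0180144 m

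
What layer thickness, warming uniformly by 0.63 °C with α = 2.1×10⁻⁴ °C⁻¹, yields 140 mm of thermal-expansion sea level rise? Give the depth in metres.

about 1100 m

H = Δh/(αΔT) = 0.14 / (2.1×10⁻⁴ × 0.63) ≈ 1058 m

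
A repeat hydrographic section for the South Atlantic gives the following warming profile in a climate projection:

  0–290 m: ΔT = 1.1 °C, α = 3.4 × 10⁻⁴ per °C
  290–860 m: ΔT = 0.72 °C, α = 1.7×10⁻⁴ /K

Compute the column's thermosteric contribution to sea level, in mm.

Δh = 180 mm

Layer 1: 1.1 × 290 × 3.4×10⁻⁴ = 0.10846 m
Layer 2: 1.7×10⁻⁴ × 0.72 × 570 = 0.069768 m
Δh = 0.10846 + 0.069768 = 0.178228 m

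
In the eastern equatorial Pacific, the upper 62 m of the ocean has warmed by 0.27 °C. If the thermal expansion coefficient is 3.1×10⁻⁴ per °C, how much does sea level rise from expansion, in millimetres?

Δh ≈ 5.19 mm

Δh = αΔT·H = 3.1×10⁻⁴ × 0.27 × 62 = 0.0051894 m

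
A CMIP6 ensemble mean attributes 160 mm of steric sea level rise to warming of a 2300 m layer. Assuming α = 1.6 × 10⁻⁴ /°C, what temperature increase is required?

0.435 K

ΔT = Δh/(αH) = 0.16 / (1.6×10⁻⁴ × 2300) ≈ 0.4348 K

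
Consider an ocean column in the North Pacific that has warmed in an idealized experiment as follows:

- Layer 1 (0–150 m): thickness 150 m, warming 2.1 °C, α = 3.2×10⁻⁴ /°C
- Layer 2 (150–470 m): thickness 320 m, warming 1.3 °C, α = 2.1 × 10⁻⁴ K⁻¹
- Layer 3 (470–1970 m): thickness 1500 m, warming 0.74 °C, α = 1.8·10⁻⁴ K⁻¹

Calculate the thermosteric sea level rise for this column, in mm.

about 390 mm

Layer 1: 3.2×10⁻⁴ × 2.1 × 150 = 0.10080 m
2.1×10⁻⁴ × 320 × 1.3 = 0.08736 m
470–1970 m: 0.74 × 1.8×10⁻⁴ × 1500 = 0.19980 m
Δh = 0.10080 + 0.08736 + 0.19980 = 0.38796 m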